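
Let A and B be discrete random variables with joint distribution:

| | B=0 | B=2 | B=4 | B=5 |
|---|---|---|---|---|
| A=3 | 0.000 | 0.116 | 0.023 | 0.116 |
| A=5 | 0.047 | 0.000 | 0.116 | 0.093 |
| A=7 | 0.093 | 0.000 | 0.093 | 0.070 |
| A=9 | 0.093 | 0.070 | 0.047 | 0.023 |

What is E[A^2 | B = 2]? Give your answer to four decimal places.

36.0968

P(B = 2) = 0.186.
Summing A^2·P(A=x,B=y) over the conditioning event gives 6.714.
E[A^2 | B = 2] = (6.714) / (0.186) = 36.0968.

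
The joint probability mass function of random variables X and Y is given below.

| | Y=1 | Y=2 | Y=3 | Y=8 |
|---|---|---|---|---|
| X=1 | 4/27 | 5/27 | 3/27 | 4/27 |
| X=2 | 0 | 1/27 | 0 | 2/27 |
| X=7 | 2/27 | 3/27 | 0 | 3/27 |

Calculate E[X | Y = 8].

P(Y = 8) = 1/3.
Σ X·P over the event = 1·(4/27) + 2·(2/27) + 7·(3/27) = 29/27.
E[X | Y = 8] = (29/27) / (1/3) = 29/9.

29/9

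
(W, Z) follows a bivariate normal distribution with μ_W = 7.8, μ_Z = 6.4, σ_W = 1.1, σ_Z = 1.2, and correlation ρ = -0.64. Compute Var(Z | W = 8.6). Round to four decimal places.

For a bivariate normal, Var(Z | W=x) = σ_Z²(1 − ρ²).
Var(Z | W=8.6) = (1.2)²·(1 − (-0.64)²) = 1.44·0.5904 = 0.8502.

0.8502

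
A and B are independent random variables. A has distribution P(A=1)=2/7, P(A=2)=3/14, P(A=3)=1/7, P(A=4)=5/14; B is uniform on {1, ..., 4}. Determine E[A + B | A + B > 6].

P(A + B > 6) = 3/14.
Summing (A+B)·P(x,y) over outcomes with A + B > 6 gives 89/56.
E[A + B | A + B > 6] = (89/56) / (3/14) = 89/12.

89/12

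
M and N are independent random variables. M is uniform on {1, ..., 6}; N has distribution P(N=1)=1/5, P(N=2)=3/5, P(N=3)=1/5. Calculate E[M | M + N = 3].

P(M + N = 3) = 2/15.
Summing M·P(x,y) over outcomes with M + N = 3 gives 1/6.
E[M | M + N = 3] = (1/6) / (2/15) = 5/4.

5/4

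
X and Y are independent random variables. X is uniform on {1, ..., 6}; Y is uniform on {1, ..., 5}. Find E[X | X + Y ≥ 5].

95/24

P(X + Y ≥ 5) = 4/5.
Summing X·P(x,y) over outcomes with X + Y ≥ 5 gives 19/6.
E[X | X + Y ≥ 5] = (19/6) / (4/5) = 95/24.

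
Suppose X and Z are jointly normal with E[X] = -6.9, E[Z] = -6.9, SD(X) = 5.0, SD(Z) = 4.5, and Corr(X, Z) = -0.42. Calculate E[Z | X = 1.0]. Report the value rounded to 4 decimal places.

-9.8862

E[Z | X=x] = μ_Z + ρ(σ_Z/σ_X)(x − μ_X) for jointly normal variables.
E[Z | X=1.0] = -6.9 + (-0.42)·(4.5/5.0)·(1.0 − (-6.9)) = -6.9 + (-0.378)·(7.9) = -9.8862.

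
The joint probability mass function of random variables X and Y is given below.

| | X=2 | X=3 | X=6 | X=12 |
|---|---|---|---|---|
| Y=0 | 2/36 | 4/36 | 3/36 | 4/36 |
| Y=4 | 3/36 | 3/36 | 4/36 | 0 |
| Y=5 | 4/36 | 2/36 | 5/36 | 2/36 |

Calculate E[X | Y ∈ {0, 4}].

121/23

P(Y ∈ {0, 4}) = 23/36.
Σ X·P over the event = 2·(2/36) + 2·(3/36) + 3·(4/36) + 3·(3/36) + 6·(3/36) + 6·(4/36) + 12·(4/36) = 121/36.
E[X | Y ∈ {0, 4}] = (121/36) / (23/36) = 121/23.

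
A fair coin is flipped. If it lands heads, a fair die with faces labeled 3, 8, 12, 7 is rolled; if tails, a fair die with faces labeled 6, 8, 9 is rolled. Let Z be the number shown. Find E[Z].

91/12

E[Z | heads] = (3+8+12+7)/4 = 15/2.
E[Z | tails] = (6+8+9)/3 = 23/3.
E[Z] = (1/2)·(15/2) + (1/2)·(23/3) = 91/12.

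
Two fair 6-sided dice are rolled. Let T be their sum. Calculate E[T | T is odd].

P(T is odd) = 1/2.
Σ over the event: 3·1/18 + 5·1/9 + 7·1/6 + 9·1/9 + 11·1/18 = 7/2.
E[T | T is odd] = (7/2) / (1/2) = 7.

7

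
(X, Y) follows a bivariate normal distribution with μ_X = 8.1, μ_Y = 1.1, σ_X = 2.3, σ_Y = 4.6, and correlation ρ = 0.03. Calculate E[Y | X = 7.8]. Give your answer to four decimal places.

E[Y | X=x] = μ_Y + ρ(σ_Y/σ_X)(x − μ_X) for jointly normal variables.
E[Y | X=7.8] = 1.1 + (0.03)·(4.6/2.3)·(7.8 − (8.1)) = 1.1 + (0.06)·(-0.3) = 1.0820.

1.0820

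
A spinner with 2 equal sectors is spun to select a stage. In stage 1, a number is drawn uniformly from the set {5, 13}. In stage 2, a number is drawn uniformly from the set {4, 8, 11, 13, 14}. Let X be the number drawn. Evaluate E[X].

E[X | stage 1] = (5+13)/2 = 9.
E[X | stage 2] = (4+8+11+13+14)/5 = 10.
E[X] = (1/2)·(9) + (1/2)·(10) = 19/2.

19/2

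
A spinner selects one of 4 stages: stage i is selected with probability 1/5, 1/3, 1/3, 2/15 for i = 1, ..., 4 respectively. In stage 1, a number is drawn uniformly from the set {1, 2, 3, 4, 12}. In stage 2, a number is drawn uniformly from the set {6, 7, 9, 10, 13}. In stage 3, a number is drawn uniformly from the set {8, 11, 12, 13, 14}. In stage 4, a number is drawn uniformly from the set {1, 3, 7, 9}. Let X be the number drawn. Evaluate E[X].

E[X | stage 1] = (1+2+3+4+12)/5 = 22/5.
E[X | stage 2] = (6+7+9+10+13)/5 = 9.
E[X | stage 3] = (8+11+12+13+14)/5 = 58/5.
E[X | stage 4] = (1+3+7+9)/4 = 5.
E[X] = (1/5)·(22/5) + (1/3)·(9) + (1/3)·(58/5) + (2/15)·(5) = 631/75.

631/75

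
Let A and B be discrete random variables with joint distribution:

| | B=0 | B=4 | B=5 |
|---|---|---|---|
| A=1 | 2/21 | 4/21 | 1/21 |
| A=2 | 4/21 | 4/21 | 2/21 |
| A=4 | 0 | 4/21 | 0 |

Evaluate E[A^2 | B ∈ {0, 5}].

P(B ∈ {0, 5}) = 3/7.
Σ A^2·P over the event = 1·(2/21) + 1·(1/21) + 4·(4/21) + 4·(2/21) = 9/7.
E[A^2 | B ∈ {0, 5}] = (9/7) / (3/7) = 3.

3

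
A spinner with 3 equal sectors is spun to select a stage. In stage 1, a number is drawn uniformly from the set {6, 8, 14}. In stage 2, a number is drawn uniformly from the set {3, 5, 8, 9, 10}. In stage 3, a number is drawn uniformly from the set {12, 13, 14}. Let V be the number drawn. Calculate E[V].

88/9

E[V | stage 1] = (6+8+14)/3 = 28/3.
E[V | stage 2] = (3+5+8+9+10)/5 = 7.
E[V | stage 3] = (12+13+14)/3 = 13.
By the law of total expectation,
E[V] = (1/3)·(28/3) + (1/3)·(7) + (1/3)·(13) = 88/9.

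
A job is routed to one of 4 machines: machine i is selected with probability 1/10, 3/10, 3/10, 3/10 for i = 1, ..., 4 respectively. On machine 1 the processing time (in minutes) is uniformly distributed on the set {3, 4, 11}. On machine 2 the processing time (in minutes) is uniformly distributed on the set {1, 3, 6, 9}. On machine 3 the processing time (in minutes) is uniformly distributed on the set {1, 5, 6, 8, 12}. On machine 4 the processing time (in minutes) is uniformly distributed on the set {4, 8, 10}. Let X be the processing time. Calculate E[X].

1229/200

E[X | machine 1] = (3+4+11)/3 = 6.
E[X | machine 2] = (1+3+6+9)/4 = 19/4.
E[X | machine 3] = (1+5+6+8+12)/5 = 32/5.
E[X | machine 4] = (4+8+10)/3 = 22/3.
By the law of total expectation,
E[X] = (1/10)·(6) + (3/10)·(19/4) + (3/10)·(32/5) + (3/10)·(22/3) = 1229/200.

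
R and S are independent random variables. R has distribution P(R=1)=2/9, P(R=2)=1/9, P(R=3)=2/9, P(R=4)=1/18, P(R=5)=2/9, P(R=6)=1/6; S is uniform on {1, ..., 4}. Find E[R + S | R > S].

P(R > S) = 41/72.
Summing (R+S)·P(x,y) over outcomes with R > S gives 47/12.
E[R + S | R > S] = (47/12) / (41/72) = 282/41.

282/41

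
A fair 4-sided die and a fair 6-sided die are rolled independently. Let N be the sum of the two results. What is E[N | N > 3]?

P(N > 3) = 7/8.
Σ over the event: 4·1/8 + 5·1/6 + 6·1/6 + 7·1/6 + 8·1/8 + 9·1/12 + 10·1/24 = 17/3.
E[N | N > 3] = (17/3) / (7/8) = 136/21.

136/21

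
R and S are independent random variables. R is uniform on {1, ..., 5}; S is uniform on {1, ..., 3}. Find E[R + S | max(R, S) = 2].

10/3

Outcomes with max(R, S) = 2: (1,2), (2,1), (2,2), each with probability 1/15.
E[R + S | max(R, S) = 2] = (3 + 3 + 4) / 3 = 10/3.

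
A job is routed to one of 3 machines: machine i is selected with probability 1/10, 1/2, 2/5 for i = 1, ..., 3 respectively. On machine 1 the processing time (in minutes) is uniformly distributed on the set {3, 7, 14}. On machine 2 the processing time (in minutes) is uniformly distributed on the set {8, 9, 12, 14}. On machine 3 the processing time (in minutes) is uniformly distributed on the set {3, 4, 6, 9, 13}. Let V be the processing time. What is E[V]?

359/40

E[V | machine 1] = (3+7+14)/3 = 8.
E[V | machine 2] = (8+9+12+14)/4 = 43/4.
E[V | machine 3] = (3+4+6+9+13)/5 = 7.
By the law of total expectation,
E[V] = (1/10)·(8) + (1/2)·(43/4) + (2/5)·(7) = 359/40.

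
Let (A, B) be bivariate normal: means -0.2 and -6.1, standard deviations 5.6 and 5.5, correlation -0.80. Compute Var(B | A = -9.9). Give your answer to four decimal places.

The conditional variance in a bivariate normal is σ_B²(1 − ρ²), independent of x.
Var(B | A=-9.9) = (5.5)²·(1 − (-0.80)²) = 30.25·0.36 = 10.8900.

10.8900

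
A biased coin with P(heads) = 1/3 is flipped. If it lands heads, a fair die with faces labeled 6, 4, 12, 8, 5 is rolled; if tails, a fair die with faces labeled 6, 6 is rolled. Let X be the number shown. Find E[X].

E[X | heads] = (6+4+12+8+5)/5 = 7.
E[X | tails] = (6+6)/2 = 6.
By the law of total expectation,
E[X] = (1/3)·(7) + (2/3)·(6) = 19/3.

19/3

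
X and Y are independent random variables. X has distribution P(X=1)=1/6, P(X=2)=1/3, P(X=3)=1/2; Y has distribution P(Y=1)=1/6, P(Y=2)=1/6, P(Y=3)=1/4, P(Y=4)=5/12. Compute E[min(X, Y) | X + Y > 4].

121/51

P(X + Y > 4) = 17/24.
Summing min(X,Y)·P(x,y) over outcomes with X + Y > 4 gives 121/72.
E[min(X, Y) | X + Y > 4] = (121/72) / (17/24) = 121/51.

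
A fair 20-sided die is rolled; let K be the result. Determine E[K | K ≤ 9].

Given K ≤ 9, K is equally likely to be any of {1, 2, 3, 4, 5, 6, 7, 8, 9}.
E[K | K ≤ 9] = (1 + 2 + 3 + 4 + 5 + 6 + 7 + 8 + 9) / 9 = 5.

5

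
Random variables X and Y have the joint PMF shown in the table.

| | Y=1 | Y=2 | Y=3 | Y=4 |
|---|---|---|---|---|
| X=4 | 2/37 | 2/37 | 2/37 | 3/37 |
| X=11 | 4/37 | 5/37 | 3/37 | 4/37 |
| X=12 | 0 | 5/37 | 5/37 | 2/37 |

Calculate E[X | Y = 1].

P(Y = 1) = 6/37.
Σ X·P over the event = 4·(2/37) + 11·(4/37) = 52/37.
E[X | Y = 1] = (52/37) / (6/37) = 26/3.

26/3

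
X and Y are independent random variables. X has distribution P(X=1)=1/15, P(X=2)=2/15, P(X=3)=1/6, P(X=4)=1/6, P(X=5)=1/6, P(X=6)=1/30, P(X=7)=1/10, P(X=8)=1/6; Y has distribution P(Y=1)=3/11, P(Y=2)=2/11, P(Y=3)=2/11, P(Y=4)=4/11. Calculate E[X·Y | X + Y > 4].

3846/281

P(X + Y > 4) = 281/330.
Summing XY·P(x,y) over outcomes with X + Y > 4 gives 641/55.
E[X·Y | X + Y > 4] = (641/55) / (281/330) = 3846/281.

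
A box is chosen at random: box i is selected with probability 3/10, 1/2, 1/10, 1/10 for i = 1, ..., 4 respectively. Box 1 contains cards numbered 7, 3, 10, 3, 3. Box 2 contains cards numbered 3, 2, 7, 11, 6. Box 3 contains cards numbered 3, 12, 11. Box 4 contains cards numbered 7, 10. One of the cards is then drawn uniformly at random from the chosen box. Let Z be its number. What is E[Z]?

1853/300

E[Z | box 1] = (7+3+10+3+3)/5 = 26/5.
E[Z | box 2] = (3+2+7+11+6)/5 = 29/5.
E[Z | box 3] = (3+12+11)/3 = 26/3.
E[Z | box 4] = (7+10)/2 = 17/2.
E[Z] = (3/10)·(26/5) + (1/2)·(29/5) + (1/10)·(26/3) + (1/10)·(17/2) = 1853/300.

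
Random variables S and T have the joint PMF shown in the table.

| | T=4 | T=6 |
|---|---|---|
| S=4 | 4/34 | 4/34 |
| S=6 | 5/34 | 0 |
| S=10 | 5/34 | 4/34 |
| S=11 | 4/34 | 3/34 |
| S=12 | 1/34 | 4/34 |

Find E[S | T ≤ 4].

8

P(T ≤ 4) = 19/34.
Summing S·P(S=x,T=y) over the conditioning event gives 76/17.
E[S | T ≤ 4] = (76/17) / (19/34) = 8.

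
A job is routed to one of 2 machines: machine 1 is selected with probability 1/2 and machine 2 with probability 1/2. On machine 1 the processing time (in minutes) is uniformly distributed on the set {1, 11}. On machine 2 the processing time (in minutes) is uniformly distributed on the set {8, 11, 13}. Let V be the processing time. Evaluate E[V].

E[V | machine 1] = (1+11)/2 = 6.
E[V | machine 2] = (8+11+13)/3 = 32/3.
By the law of total expectation,
E[V] = (1/2)·(6) + (1/2)·(32/3) = 25/3.

25/3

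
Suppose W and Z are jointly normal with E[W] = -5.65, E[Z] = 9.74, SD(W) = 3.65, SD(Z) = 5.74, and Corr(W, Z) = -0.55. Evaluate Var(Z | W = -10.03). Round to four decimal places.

22.9810

Var(Z | W=x) = (1 − ρ²)·σ_Z².
Var(Z | W=-10.03) = (5.74)²·(1 − (-0.55)²) = 32.9476·0.6975 = 22.9810.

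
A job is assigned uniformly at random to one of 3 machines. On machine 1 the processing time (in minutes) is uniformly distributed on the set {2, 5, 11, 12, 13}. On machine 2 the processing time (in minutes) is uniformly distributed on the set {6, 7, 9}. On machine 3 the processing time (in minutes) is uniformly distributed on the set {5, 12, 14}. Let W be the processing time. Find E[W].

E[W | machine 1] = (2+5+11+12+13)/5 = 43/5.
E[W | machine 2] = (6+7+9)/3 = 22/3.
E[W | machine 3] = (5+12+14)/3 = 31/3.
E[W] = (1/3)·(43/5) + (1/3)·(22/3) + (1/3)·(31/3) = 394/45.

394/45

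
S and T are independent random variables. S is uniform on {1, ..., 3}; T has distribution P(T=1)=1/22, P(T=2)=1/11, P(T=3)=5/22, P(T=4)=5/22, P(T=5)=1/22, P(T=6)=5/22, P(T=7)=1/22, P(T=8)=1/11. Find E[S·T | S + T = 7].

P(S + T = 7) = 1/6.
Summing ST·P(x,y) over outcomes with S + T = 7 gives 50/33.
E[S·T | S + T = 7] = (50/33) / (1/6) = 100/11.

100/11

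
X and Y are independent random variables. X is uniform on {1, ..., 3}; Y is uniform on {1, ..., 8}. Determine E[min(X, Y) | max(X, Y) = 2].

P(max(X, Y) = 2) = 1/8.
Summing min(X,Y)·P(x,y) over outcomes with max(X, Y) = 2 gives 1/6.
E[min(X, Y) | max(X, Y) = 2] = (1/6) / (1/8) = 4/3.

4/3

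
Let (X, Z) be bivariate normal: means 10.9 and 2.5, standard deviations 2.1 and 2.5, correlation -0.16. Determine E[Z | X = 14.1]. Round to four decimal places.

1.8905

For a bivariate normal, E[Z | X=x] = μ_Z + ρ·(σ_Z/σ_X)·(x − μ_X).
E[Z | X=14.1] = 2.5 + (-0.16)·(2.5/2.1)·(14.1 − (10.9)) = 2.5 + (-0.19048)·(3.2) = 1.8905.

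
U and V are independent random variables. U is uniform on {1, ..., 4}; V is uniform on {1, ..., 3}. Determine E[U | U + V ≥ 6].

11/3

P(U + V ≥ 6) = 1/4.
Summing U·P(x,y) over outcomes with U + V ≥ 6 gives 11/12.
E[U | U + V ≥ 6] = (11/12) / (1/4) = 11/3.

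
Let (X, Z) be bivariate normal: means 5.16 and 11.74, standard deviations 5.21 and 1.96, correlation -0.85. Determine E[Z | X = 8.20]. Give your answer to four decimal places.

The regression of Z on X has slope ρ·σ_Z/σ_X and passes through (μ_X, μ_Z).
E[Z | X=8.20] = 11.74 + (-0.85)·(1.96/5.21)·(8.20 − (5.16)) = 11.74 + (-0.31977)·(3.04) = 10.7679.

10.7679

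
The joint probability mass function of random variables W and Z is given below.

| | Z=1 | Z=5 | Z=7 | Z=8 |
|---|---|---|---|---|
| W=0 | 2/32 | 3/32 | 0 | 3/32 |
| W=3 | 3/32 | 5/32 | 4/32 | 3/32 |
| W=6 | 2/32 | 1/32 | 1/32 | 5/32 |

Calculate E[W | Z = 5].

7/3

P(Z = 5) = 9/32.
Summing W·P(W=x,Z=y) over the conditioning event gives 21/32.
E[W | Z = 5] = (21/32) / (9/32) = 7/3.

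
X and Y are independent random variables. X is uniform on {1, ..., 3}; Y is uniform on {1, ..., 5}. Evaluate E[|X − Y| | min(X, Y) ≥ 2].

P(min(X, Y) ≥ 2) = 8/15.
Summing |X−Y|·P(x,y) over outcomes with min(X, Y) ≥ 2 gives 2/3.
E[|X − Y| | min(X, Y) ≥ 2] = (2/3) / (8/15) = 5/4.

5/4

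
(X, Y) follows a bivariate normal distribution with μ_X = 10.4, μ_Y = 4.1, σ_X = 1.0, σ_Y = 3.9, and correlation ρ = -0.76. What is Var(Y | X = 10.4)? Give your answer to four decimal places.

6.4247

For a bivariate normal, Var(Y | X=x) = σ_Y²(1 − ρ²).
Var(Y | X=10.4) = (3.9)²·(1 − (-0.76)²) = 15.21·0.4224 = 6.4247.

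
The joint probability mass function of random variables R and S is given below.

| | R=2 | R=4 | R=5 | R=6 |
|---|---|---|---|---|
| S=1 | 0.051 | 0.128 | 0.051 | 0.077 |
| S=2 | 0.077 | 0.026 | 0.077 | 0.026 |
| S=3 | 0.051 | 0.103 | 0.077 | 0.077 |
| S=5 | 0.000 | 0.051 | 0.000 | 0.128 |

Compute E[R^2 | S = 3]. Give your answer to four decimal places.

P(S = 3) = 0.308.
Summing R^2·P(R=x,S=y) over the conditioning event gives 6.549.
E[R^2 | S = 3] = (6.549) / (0.308) = 21.2630.

21.2630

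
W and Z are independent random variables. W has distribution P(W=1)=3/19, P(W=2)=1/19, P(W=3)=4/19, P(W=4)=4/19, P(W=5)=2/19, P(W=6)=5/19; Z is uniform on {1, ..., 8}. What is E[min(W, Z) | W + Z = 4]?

P(W + Z = 4) = 1/19.
Summing min(W,Z)·P(x,y) over outcomes with W + Z = 4 gives 9/152.
E[min(W, Z) | W + Z = 4] = (9/152) / (1/19) = 9/8.

9/8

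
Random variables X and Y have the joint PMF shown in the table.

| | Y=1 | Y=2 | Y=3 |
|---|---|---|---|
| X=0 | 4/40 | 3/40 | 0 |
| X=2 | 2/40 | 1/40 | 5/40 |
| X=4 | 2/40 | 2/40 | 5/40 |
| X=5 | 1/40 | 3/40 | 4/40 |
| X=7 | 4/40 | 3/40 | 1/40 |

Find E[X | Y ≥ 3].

19/5

P(Y ≥ 3) = 3/8.
Σ X·P over the event = 2·(5/40) + 4·(5/40) + 5·(4/40) + 7·(1/40) = 57/40.
E[X | Y ≥ 3] = (57/40) / (3/8) = 19/5.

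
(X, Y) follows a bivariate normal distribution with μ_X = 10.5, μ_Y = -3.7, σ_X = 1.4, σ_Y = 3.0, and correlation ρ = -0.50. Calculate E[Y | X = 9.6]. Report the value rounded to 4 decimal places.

-2.7357

For a bivariate normal, E[Y | X=x] = μ_Y + ρ·(σ_Y/σ_X)·(x − μ_X).
E[Y | X=9.6] = -3.7 + (-0.50)·(3.0/1.4)·(9.6 − (10.5)) = -3.7 + (-1.0714)·(-0.9) = -2.7357.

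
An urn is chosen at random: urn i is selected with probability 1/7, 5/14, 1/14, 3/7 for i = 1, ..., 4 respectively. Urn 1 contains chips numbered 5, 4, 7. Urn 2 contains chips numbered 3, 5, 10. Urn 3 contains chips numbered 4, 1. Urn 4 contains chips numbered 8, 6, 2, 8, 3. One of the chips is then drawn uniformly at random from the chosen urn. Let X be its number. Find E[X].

2267/420

E[X | urn 1] = (5+4+7)/3 = 16/3.
E[X | urn 2] = (3+5+10)/3 = 6.
E[X | urn 3] = (4+1)/2 = 5/2.
E[X | urn 4] = (8+6+2+8+3)/5 = 27/5.
By the law of total expectation,
E[X] = (1/7)·(16/3) + (5/14)·(6) + (1/14)·(5/2) + (3/7)·(27/5) = 2267/420.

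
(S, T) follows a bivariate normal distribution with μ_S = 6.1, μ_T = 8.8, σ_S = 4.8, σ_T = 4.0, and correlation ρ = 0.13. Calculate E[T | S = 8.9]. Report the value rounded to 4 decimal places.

9.1033

E[T | S=x] = μ_T + ρ(σ_T/σ_S)(x − μ_S) for jointly normal variables.
E[T | S=8.9] = 8.8 + (0.13)·(4.0/4.8)·(8.9 − (6.1)) = 8.8 + (0.10833)·(2.8) = 9.1033.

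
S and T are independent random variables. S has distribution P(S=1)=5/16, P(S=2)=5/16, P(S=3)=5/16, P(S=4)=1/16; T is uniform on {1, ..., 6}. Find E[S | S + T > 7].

26/9

P(S + T > 7) = 3/16.
Summing S·P(x,y) over outcomes with S + T > 7 gives 13/24.
E[S | S + T > 7] = (13/24) / (3/16) = 26/9.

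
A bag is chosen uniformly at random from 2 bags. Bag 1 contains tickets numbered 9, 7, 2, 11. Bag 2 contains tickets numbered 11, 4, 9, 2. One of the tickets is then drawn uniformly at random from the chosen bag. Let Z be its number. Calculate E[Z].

55/8

E[Z | bag 1] = (9+7+2+11)/4 = 29/4.
E[Z | bag 2] = (11+4+9+2)/4 = 13/2.
By the law of total expectation,
E[Z] = (1/2)·(29/4) + (1/2)·(13/2) = 55/8.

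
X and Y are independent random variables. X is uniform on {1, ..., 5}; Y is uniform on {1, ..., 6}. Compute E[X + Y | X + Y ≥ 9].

P(X + Y ≥ 9) = 1/5.
Summing (X+Y)·P(x,y) over outcomes with X + Y ≥ 9 gives 29/15.
E[X + Y | X + Y ≥ 9] = (29/15) / (1/5) = 29/3.

29/3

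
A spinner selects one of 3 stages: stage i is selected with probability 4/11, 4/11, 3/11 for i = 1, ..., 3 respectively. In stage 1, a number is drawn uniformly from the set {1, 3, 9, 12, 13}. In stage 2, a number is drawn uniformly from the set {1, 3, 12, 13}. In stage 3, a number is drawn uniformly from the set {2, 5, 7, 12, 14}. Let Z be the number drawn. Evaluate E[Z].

417/55

E[Z | stage 1] = (1+3+9+12+13)/5 = 38/5.
E[Z | stage 2] = (1+3+12+13)/4 = 29/4.
E[Z | stage 3] = (2+5+7+12+14)/5 = 8.
By the law of total expectation,
E[Z] = (4/11)·(38/5) + (4/11)·(29/4) + (3/11)·(8) = 417/55.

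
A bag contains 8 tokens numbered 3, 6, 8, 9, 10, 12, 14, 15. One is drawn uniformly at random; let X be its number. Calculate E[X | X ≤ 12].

P(X ≤ 12) = 3/4.
Σ over the event: 3·1/8 + 6·1/8 + 8·1/8 + 9·1/8 + 10·1/8 + 12·1/8 = 6.
E[X | X ≤ 12] = (6) / (3/4) = 8.

8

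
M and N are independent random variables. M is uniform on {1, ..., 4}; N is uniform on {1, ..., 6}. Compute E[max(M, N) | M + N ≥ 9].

Outcomes with M + N ≥ 9: (3,6), (4,5), (4,6), each with probability 1/24.
E[max(M, N) | M + N ≥ 9] = (6 + 5 + 6) / 3 = 17/3.

17/3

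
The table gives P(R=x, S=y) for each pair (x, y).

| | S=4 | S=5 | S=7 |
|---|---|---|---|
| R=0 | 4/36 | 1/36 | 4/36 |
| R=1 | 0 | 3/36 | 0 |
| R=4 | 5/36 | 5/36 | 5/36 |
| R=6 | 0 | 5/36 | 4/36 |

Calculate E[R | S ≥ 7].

P(S ≥ 7) = 13/36.
Summing R·P(R=x,S=y) over the conditioning event gives 11/9.
E[R | S ≥ 7] = (11/9) / (13/36) = 44/13.

44/13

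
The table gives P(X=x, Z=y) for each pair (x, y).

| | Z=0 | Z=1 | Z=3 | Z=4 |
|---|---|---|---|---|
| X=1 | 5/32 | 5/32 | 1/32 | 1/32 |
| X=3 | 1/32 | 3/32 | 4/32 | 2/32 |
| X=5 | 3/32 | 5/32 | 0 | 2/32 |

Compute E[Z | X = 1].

1

P(X = 1) = 3/8.
Σ Z·P over the event = 0·(5/32) + 1·(5/32) + 3·(1/32) + 4·(1/32) = 3/8.
E[Z | X = 1] = (3/8) / (3/8) = 1.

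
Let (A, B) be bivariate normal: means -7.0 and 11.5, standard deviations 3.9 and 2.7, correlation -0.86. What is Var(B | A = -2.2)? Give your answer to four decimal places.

1.8983

For a bivariate normal, Var(B | A=x) = σ_B²(1 − ρ²).
Var(B | A=-2.2) = (2.7)²·(1 − (-0.86)²) = 7.29·0.2604 = 1.8983.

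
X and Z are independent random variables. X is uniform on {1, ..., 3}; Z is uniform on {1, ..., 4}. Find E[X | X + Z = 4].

Outcomes with X + Z = 4: (1,3), (2,2), (3,1), each with probability 1/12.
E[X | X + Z = 4] = (1 + 2 + 3) / 3 = 2.

2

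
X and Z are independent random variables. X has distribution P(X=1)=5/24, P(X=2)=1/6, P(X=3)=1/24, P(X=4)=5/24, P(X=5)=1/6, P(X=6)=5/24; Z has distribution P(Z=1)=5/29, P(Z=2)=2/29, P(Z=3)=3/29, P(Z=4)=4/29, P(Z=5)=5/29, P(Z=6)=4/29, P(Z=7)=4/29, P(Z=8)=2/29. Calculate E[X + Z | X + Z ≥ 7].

P(X + Z ≥ 7) = 20/29.
Summing (X+Z)·P(x,y) over outcomes with X + Z ≥ 7 gives 1517/232.
E[X + Z | X + Z ≥ 7] = (1517/232) / (20/29) = 1517/160.

1517/160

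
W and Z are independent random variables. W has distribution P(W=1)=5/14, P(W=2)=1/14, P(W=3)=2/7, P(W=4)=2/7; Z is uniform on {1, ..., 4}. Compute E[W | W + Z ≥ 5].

P(W + Z ≥ 5) = 5/8.
Summing W·P(x,y) over outcomes with W + Z ≥ 5 gives 109/56.
E[W | W + Z ≥ 5] = (109/56) / (5/8) = 109/35.

109/35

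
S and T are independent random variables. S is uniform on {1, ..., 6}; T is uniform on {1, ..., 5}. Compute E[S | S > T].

P(S > T) = 1/2.
Summing S·P(x,y) over outcomes with S > T gives 7/3.
E[S | S > T] = (7/3) / (1/2) = 14/3.

14/3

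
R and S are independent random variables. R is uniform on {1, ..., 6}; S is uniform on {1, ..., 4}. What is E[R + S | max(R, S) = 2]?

10/3

P(max(R, S) = 2) = 1/8.
Summing (R+S)·P(x,y) over outcomes with max(R, S) = 2 gives 5/12.
E[R + S | max(R, S) = 2] = (5/12) / (1/8) = 10/3.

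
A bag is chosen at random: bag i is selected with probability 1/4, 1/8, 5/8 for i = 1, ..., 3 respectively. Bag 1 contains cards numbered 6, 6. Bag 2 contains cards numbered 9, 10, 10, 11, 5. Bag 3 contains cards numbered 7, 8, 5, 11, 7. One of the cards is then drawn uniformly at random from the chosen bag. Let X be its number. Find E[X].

E[X | bag 1] = (6+6)/2 = 6.
E[X | bag 2] = (9+10+10+11+5)/5 = 9.
E[X | bag 3] = (7+8+5+11+7)/5 = 38/5.
By the law of total expectation,
E[X] = (1/4)·(6) + (1/8)·(9) + (5/8)·(38/5) = 59/8.

59/8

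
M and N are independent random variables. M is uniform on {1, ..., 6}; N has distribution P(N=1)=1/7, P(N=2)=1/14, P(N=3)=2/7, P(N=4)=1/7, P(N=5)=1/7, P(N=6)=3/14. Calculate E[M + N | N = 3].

13/2

P(N = 3) = 2/7.
Summing (M+N)·P(x,y) over outcomes with N = 3 gives 13/7.
E[M + N | N = 3] = (13/7) / (2/7) = 13/2.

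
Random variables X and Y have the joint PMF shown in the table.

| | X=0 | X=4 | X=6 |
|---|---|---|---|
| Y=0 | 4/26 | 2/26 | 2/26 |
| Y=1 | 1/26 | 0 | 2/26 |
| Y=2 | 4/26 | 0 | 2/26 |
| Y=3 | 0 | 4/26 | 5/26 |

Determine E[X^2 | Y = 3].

P(Y = 3) = 9/26.
Σ X^2·P over the event = 16·(4/26) + 36·(5/26) = 122/13.
E[X^2 | Y = 3] = (122/13) / (9/26) = 244/9.

244/9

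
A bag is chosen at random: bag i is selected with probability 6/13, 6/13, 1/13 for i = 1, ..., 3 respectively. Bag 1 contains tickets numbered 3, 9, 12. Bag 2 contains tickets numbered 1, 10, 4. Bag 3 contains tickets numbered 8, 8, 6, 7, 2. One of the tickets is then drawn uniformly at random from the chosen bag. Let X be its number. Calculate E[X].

E[X | bag 1] = (3+9+12)/3 = 8.
E[X | bag 2] = (1+10+4)/3 = 5.
E[X | bag 3] = (8+8+6+7+2)/5 = 31/5.
E[X] = (6/13)·(8) + (6/13)·(5) + (1/13)·(31/5) = 421/65.

421/65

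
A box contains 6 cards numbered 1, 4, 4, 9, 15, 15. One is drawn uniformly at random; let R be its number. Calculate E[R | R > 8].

13

P(R > 8) = 1/2.
Σ over the event: 9·1/6 + 15·1/3 = 13/2.
E[R | R > 8] = (13/2) / (1/2) = 13.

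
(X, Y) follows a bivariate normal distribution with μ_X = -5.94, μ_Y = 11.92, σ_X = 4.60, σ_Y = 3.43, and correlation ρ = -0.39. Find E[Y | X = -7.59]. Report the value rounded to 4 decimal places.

12.3998

For a bivariate normal, E[Y | X=x] = μ_Y + ρ·(σ_Y/σ_X)·(x − μ_X).
E[Y | X=-7.59] = 11.92 + (-0.39)·(3.43/4.60)·(-7.59 − (-5.94)) = 11.92 + (-0.2908)·(-1.65) = 12.3998.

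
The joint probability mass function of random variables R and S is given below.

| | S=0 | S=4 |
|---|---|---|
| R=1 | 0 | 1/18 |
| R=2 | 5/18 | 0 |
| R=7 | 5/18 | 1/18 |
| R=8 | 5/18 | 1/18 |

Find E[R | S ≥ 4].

16/3

P(S ≥ 4) = 1/6.
Σ R·P over the event = 1·(1/18) + 7·(1/18) + 8·(1/18) = 8/9.
E[R | S ≥ 4] = (8/9) / (1/6) = 16/3.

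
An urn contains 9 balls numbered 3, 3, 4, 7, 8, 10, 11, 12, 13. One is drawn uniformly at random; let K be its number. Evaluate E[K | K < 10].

5

P(K < 10) = 5/9.
Σ over the event: 3·2/9 + 4·1/9 + 7·1/9 + 8·1/9 = 25/9.
E[K | K < 10] = (25/9) / (5/9) = 5.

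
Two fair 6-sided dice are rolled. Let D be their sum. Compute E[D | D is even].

7

P(D is even) = 1/2.
Σ over the event: 2·1/36 + 4·1/12 + 6·5/36 + 8·5/36 + 10·1/12 + 12·1/36 = 7/2.
E[D | D is even] = (7/2) / (1/2) = 7.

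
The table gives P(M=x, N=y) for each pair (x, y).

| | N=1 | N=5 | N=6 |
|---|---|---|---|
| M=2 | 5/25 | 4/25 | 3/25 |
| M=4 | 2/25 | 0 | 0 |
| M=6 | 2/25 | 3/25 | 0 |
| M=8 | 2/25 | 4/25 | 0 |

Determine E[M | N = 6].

P(N = 6) = 3/25.
Σ M·P over the event = 2·(3/25) = 6/25.
E[M | N = 6] = (6/25) / (3/25) = 2.

2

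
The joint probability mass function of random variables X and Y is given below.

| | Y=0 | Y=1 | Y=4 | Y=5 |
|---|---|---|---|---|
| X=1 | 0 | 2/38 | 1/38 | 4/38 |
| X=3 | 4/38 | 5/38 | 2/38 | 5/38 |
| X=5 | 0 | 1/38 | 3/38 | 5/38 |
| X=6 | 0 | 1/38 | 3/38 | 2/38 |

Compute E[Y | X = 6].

P(X = 6) = 3/19.
Σ Y·P over the event = 1·(1/38) + 4·(3/38) + 5·(2/38) = 23/38.
E[Y | X = 6] = (23/38) / (3/19) = 23/6.

23/6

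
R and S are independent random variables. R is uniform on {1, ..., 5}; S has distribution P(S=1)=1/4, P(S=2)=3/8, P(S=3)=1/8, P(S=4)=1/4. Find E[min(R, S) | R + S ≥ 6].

P(R + S ≥ 6) = 19/40.
Summing min(R,S)·P(x,y) over outcomes with R + S ≥ 6 gives 49/40.
E[min(R, S) | R + S ≥ 6] = (49/40) / (19/40) = 49/19.

49/19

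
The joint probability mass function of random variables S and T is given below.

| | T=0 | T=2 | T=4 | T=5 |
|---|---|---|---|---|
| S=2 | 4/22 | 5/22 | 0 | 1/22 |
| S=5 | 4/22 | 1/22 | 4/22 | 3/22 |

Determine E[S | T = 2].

P(T = 2) = 3/11.
Σ S·P over the event = 2·(5/22) + 5·(1/22) = 15/22.
E[S | T = 2] = (15/22) / (3/11) = 5/2.

5/2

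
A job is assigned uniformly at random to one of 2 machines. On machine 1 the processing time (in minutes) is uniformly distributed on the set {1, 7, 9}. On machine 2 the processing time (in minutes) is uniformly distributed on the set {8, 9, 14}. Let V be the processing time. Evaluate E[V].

8

E[V | machine 1] = (1+7+9)/3 = 17/3.
E[V | machine 2] = (8+9+14)/3 = 31/3.
By the law of total expectation,
E[V] = (1/2)·(17/3) + (1/2)·(31/3) = 8.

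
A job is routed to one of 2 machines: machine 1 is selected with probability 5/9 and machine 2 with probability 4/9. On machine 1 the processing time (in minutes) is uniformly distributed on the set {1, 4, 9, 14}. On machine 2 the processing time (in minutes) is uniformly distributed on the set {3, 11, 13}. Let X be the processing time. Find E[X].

71/9

E[X | machine 1] = (1+4+9+14)/4 = 7.
E[X | machine 2] = (3+11+13)/3 = 9.
E[X] = (5/9)·(7) + (4/9)·(9) = 71/9.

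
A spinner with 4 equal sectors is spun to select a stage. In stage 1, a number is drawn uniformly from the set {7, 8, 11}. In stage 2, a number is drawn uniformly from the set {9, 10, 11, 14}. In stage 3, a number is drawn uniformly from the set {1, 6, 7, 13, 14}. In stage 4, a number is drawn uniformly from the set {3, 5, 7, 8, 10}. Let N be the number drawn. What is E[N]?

E[N | stage 1] = (7+8+11)/3 = 26/3.
E[N | stage 2] = (9+10+11+14)/4 = 11.
E[N | stage 3] = (1+6+7+13+14)/5 = 41/5.
E[N | stage 4] = (3+5+7+8+10)/5 = 33/5.
E[N] = (1/4)·(26/3) + (1/4)·(11) + (1/4)·(41/5) + (1/4)·(33/5) = 517/60.

517/60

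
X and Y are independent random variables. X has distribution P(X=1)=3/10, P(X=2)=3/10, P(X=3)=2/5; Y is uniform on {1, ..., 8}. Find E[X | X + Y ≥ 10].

30/11

P(X + Y ≥ 10) = 11/80.
Summing X·P(x,y) over outcomes with X + Y ≥ 10 gives 3/8.
E[X | X + Y ≥ 10] = (3/8) / (11/80) = 30/11.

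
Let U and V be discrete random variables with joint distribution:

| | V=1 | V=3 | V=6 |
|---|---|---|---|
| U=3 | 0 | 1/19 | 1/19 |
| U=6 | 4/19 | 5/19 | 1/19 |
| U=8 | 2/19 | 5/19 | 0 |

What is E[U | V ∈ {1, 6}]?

49/8

P(V ∈ {1, 6}) = 8/19.
Σ U·P over the event = 3·(1/19) + 6·(4/19) + 6·(1/19) + 8·(2/19) = 49/19.
E[U | V ∈ {1, 6}] = (49/19) / (8/19) = 49/8.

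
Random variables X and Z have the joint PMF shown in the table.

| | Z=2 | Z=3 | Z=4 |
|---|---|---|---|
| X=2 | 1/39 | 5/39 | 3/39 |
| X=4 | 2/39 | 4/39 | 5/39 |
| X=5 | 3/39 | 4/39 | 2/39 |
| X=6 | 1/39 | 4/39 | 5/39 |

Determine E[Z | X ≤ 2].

29/9

P(X ≤ 2) = 3/13.
Σ Z·P over the event = 2·(1/39) + 3·(5/39) + 4·(3/39) = 29/39.
E[Z | X ≤ 2] = (29/39) / (3/13) = 29/9.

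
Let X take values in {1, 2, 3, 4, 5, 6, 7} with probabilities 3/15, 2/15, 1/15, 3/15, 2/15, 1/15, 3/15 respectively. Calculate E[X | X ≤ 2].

P(X ≤ 2) = 1/3.
Σ over the event: 1·1/5 + 2·2/15 = 7/15.
E[X | X ≤ 2] = (7/15) / (1/3) = 7/5.

7/5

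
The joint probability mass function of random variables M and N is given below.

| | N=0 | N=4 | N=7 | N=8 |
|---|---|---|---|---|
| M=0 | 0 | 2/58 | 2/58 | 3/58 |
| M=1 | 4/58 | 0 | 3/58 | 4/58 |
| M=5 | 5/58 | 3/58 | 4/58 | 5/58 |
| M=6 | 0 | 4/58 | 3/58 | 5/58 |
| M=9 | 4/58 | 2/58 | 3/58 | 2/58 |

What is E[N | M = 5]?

P(M = 5) = 17/58.
Σ N·P over the event = 0·(5/58) + 4·(3/58) + 7·(4/58) + 8·(5/58) = 40/29.
E[N | M = 5] = (40/29) / (17/58) = 80/17.

80/17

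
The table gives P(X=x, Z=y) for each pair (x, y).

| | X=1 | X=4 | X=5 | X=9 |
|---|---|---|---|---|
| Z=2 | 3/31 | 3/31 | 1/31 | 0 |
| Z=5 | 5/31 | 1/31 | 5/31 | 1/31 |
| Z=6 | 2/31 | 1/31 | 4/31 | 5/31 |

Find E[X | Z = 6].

P(Z = 6) = 12/31.
Σ X·P over the event = 1·(2/31) + 4·(1/31) + 5·(4/31) + 9·(5/31) = 71/31.
E[X | Z = 6] = (71/31) / (12/31) = 71/12.

71/12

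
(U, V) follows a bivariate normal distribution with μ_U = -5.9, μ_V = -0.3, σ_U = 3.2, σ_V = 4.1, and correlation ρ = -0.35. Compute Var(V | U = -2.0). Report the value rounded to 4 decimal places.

For a bivariate normal, Var(V | U=x) = σ_V²(1 − ρ²).
Var(V | U=-2.0) = (4.1)²·(1 − (-0.35)²) = 16.81·0.8775 = 14.7508.

14.7508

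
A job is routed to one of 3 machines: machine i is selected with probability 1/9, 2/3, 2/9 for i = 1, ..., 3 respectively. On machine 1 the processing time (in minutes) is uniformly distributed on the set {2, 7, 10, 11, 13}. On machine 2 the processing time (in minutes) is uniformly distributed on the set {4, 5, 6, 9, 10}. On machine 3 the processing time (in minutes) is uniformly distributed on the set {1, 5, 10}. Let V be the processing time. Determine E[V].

901/135

E[V | machine 1] = (2+7+10+11+13)/5 = 43/5.
E[V | machine 2] = (4+5+6+9+10)/5 = 34/5.
E[V | machine 3] = (1+5+10)/3 = 16/3.
By the law of total expectation,
E[V] = (1/9)·(43/5) + (2/3)·(34/5) + (2/9)·(16/3) = 901/135.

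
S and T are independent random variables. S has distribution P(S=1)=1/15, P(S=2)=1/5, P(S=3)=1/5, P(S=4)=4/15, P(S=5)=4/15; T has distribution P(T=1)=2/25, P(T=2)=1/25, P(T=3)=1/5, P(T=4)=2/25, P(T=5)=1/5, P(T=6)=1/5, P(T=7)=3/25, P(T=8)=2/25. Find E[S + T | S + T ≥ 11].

P(S + T ≥ 11) = 22/125.
Summing (S+T)·P(x,y) over outcomes with S + T ≥ 11 gives 254/125.
E[S + T | S + T ≥ 11] = (254/125) / (22/125) = 127/11.

127/11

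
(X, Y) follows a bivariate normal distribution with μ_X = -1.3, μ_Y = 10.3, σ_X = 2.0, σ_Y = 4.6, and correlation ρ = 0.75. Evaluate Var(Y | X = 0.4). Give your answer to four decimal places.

9.2575

For a bivariate normal, Var(Y | X=x) = σ_Y²(1 − ρ²).
Var(Y | X=0.4) = (4.6)²·(1 − (0.75)²) = 21.16·0.4375 = 9.2575.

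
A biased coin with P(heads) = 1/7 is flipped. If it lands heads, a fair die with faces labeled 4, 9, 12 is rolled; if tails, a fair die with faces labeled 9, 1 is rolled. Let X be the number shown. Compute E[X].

E[X | heads] = (4+9+12)/3 = 25/3.
E[X | tails] = (9+1)/2 = 5.
E[X] = (1/7)·(25/3) + (6/7)·(5) = 115/21.

115/21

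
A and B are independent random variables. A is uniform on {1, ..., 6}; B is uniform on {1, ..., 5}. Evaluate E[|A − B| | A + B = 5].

Outcomes with A + B = 5: (1,4), (2,3), (3,2), (4,1), each with probability 1/30.
E[|A − B| | A + B = 5] = (3 + 1 + 1 + 3) / 4 = 2.

2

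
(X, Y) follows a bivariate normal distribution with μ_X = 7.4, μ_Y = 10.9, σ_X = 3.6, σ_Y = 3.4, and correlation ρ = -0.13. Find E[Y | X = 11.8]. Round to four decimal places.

10.3598

The regression of Y on X has slope ρ·σ_Y/σ_X and passes through (μ_X, μ_Y).
E[Y | X=11.8] = 10.9 + (-0.13)·(3.4/3.6)·(11.8 − (7.4)) = 10.9 + (-0.12278)·(4.4) = 10.3598.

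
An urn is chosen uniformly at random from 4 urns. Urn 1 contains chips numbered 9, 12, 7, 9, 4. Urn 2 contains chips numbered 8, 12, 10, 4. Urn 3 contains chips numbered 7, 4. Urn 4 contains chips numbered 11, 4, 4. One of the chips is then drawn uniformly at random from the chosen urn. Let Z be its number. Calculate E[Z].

E[Z | urn 1] = (9+12+7+9+4)/5 = 41/5.
E[Z | urn 2] = (8+12+10+4)/4 = 17/2.
E[Z | urn 3] = (7+4)/2 = 11/2.
E[Z | urn 4] = (11+4+4)/3 = 19/3.
E[Z] = (1/4)·(41/5) + (1/4)·(17/2) + (1/4)·(11/2) + (1/4)·(19/3) = 107/15.

107/15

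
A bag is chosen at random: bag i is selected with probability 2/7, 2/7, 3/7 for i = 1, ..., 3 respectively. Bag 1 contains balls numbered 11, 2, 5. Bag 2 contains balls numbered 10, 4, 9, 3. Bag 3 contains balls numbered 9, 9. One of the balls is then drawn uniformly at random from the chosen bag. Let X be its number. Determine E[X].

E[X | bag 1] = (11+2+5)/3 = 6.
E[X | bag 2] = (10+4+9+3)/4 = 13/2.
E[X | bag 3] = (9+9)/2 = 9.
E[X] = (2/7)·(6) + (2/7)·(13/2) + (3/7)·(9) = 52/7.

52/7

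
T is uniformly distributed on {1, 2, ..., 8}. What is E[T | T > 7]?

8

Given T > 7, T is equally likely to be any of {8}.
E[T | T > 7] = (8) / 1 = 8.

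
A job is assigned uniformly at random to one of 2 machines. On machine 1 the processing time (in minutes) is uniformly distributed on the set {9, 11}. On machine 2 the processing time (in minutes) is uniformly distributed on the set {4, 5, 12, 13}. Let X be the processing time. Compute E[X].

E[X | machine 1] = (9+11)/2 = 10.
E[X | machine 2] = (4+5+12+13)/4 = 17/2.
E[X] = (1/2)·(10) + (1/2)·(17/2) = 37/4.

37/4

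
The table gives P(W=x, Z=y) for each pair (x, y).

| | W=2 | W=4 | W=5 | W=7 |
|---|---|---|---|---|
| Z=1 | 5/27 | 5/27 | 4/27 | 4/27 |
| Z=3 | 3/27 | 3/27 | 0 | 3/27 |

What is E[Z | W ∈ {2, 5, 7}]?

P(W ∈ {2, 5, 7}) = 19/27.
Σ Z·P over the event = 1·(5/27) + 3·(3/27) + 1·(4/27) + 1·(4/27) + 3·(3/27) = 31/27.
E[Z | W ∈ {2, 5, 7}] = (31/27) / (19/27) = 31/19.

31/19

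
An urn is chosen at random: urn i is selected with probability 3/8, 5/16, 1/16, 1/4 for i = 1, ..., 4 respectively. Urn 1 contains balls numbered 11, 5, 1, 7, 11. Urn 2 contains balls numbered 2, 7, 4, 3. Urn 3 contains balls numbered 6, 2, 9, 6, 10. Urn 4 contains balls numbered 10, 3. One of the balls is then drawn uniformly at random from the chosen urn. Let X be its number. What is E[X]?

473/80

E[X | urn 1] = (11+5+1+7+11)/5 = 7.
E[X | urn 2] = (2+7+4+3)/4 = 4.
E[X | urn 3] = (6+2+9+6+10)/5 = 33/5.
E[X | urn 4] = (10+3)/2 = 13/2.
By the law of total expectation,
E[X] = (3/8)·(7) + (5/16)·(4) + (1/16)·(33/5) + (1/4)·(13/2) = 473/80.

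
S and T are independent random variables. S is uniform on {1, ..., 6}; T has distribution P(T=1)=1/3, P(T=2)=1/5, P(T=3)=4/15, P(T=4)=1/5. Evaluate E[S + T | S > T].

356/55

P(S > T) = 11/18.
Summing (S+T)·P(x,y) over outcomes with S > T gives 178/45.
E[S + T | S > T] = (178/45) / (11/18) = 356/55.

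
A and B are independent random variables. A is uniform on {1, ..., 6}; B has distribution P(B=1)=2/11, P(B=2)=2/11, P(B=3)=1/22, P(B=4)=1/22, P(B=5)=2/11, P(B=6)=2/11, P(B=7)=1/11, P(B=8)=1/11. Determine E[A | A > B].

P(A > B) = 15/44.
Summing A·P(x,y) over outcomes with A > B gives 101/66.
E[A | A > B] = (101/66) / (15/44) = 202/45.

202/45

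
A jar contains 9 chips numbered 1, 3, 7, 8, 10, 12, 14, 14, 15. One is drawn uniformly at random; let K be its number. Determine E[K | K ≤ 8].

P(K ≤ 8) = 4/9.
Σ over the event: 1·1/9 + 3·1/9 + 7·1/9 + 8·1/9 = 19/9.
E[K | K ≤ 8] = (19/9) / (4/9) = 19/4.

19/4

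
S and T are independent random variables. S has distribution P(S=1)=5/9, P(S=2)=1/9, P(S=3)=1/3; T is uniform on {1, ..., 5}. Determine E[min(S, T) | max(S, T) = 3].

P(max(S, T) = 3) = 1/3.
Summing min(S,T)·P(x,y) over outcomes with max(S, T) = 3 gives 5/9.
E[min(S, T) | max(S, T) = 3] = (5/9) / (1/3) = 5/3.

5/3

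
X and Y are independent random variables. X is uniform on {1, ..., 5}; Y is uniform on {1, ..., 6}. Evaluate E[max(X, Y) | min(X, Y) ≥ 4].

31/6

Outcomes with min(X, Y) ≥ 4: (4,4), (4,5), (4,6), (5,4), (5,5), (5,6), each with probability 1/30.
E[max(X, Y) | min(X, Y) ≥ 4] = (4 + 5 + 6 + 5 + 5 + 6) / 6 = 31/6.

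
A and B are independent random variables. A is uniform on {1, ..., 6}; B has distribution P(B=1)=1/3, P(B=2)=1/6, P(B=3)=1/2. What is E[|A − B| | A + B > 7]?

19/7

P(A + B > 7) = 7/36.
Summing |A−B|·P(x,y) over outcomes with A + B > 7 gives 19/36.
E[|A − B| | A + B > 7] = (19/36) / (7/36) = 19/7.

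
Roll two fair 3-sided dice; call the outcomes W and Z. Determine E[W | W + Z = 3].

3/2

Outcomes with W + Z = 3: (1,2), (2,1), each with probability 1/9.
E[W | W + Z = 3] = (1 + 2) / 2 = 3/2.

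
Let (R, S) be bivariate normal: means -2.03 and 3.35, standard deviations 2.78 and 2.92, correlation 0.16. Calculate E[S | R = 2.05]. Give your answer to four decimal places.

4.0357

The regression of S on R has slope ρ·σ_S/σ_R and passes through (μ_R, μ_S).
E[S | R=2.05] = 3.35 + (0.16)·(2.92/2.78)·(2.05 − (-2.03)) = 3.35 + (0.16806)·(4.08) = 4.0357.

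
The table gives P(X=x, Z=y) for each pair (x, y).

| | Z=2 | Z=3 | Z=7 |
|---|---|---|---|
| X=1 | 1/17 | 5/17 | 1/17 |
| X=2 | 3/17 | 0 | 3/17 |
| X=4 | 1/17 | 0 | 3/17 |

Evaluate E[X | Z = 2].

P(Z = 2) = 5/17.
Summing X·P(X=x,Z=y) over the conditioning event gives 11/17.
E[X | Z = 2] = (11/17) / (5/17) = 11/5.

11/5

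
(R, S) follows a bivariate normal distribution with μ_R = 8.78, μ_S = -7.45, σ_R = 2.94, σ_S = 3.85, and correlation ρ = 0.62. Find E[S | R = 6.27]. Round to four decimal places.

-9.4879

E[S | R=x] = μ_S + ρ(σ_S/σ_R)(x − μ_R) for jointly normal variables.
E[S | R=6.27] = -7.45 + (0.62)·(3.85/2.94)·(6.27 − (8.78)) = -7.45 + (0.8119)·(-2.51) = -9.4879.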